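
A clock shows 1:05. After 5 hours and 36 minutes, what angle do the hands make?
First find the time 5 hours and 36 minutes after 1:05.
Total minutes: 1 x 60 + 5 + 5 x 60 + 36 = 401.
401 mod 720 = 401 minutes = 6:41.
Now compute the angle at 6:41:
Hour hand: 6 x 30 + 41 x 0.5 = 200.5 degrees
Minute hand: 41 x 6 = 246 degrees
Difference: |200.5 - 246| = 45.5 degrees
The angle is 45.5 degrees

Final answer: 45.5 degrees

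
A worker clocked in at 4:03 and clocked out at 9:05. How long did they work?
From 4:03 to 9:05:
(9 x 60 + 5) - (4 x 60 + 3) = 545 - 243 = 302 minutes
= 5 hours and 2 minutes

Final answer: 5 hours and 2 minutes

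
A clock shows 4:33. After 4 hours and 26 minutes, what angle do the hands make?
First find the time 4 hours and 26 minutes after 4:33.
Total minutes: 4 x 60 + 33 + 4 x 60 + 26 = 539.
539 mod 720 = 539 minutes = 8:59.
Now compute the angle at 8:59:
Hour hand: 8 x 30 + 59 x 0.5 = 269.5 degrees
Minute hand: 59 x 6 = 354 degrees
Difference: |269.5 - 354| = 84.5 degrees
The angle is 84.5 degrees

Final answer: 84.5 degrees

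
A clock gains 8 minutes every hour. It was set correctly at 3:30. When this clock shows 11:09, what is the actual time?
For every 60 true minutes, the faulty clock advances 68 minutes, so 1 faulty-clock minute corresponds to 60/68 true minutes.
From 3:30 to 11:09 on the faulty dial is 459 minutes.
True elapsed: 459 x 60/68 = 405 minutes = 6 hours and 45 minutes.
True time: 3:30 + 6 hours and 45 minutes = 10:15.

Final answer: 10:15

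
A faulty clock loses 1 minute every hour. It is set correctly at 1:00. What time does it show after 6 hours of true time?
For every 60 true minutes, the faulty clock advances 60 - 1 = 59 minutes.
True elapsed: 6 hours = 360 minutes.
Faulty clock advances: 360 x 59/60 = 354 minutes (drift: 6 minutes behind).
Shown time: 1:00 + 354 minutes = 6:54.

Final answer: 6:54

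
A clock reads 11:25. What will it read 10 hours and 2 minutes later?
Starting time: 11:25
Adding 2 minutes to 25 minutes: 25 + 2 = 27 minutes
Adding 10 hours: 11 + 10 = 21 - 12 = 9
Final time: 9:27

Final answer: 9:27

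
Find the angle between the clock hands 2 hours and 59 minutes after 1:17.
First find the time 2 hours and 59 minutes after 1:17.
Total minutes: 1 x 60 + 17 + 2 x 60 + 59 = 256.
256 mod 720 = 256 minutes = 4:16.
Now compute the angle at 4:16:
Hour hand: 4 x 30 + 16 x 0.5 = 128 degrees
Minute hand: 16 x 6 = 96 degrees
Difference: |128 - 96| = 32 degrees
The angle is 32 degrees

Final answer: 32 degrees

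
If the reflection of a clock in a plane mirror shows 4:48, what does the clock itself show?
Reflection across the vertical (12-6) axis maps a hand at angle A degrees to (360 - A) degrees, which sends a reading of T minutes past 12:00 to (720 - T) minutes past 12:00.
Mirror reads 4:48 = 288 minutes past 12:00.
Actual time: (720 - 288) mod 720 = 432 minutes = 7:12.

Final answer: 7:12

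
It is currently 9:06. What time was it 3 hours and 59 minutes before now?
Starting time: 9:06 = 546 total minutes past 12:00
Subtracting: 3 hours and 59 minutes = 239 minutes
546 - 239 = 307 minutes
= 5 hours and 7 minutes past 12:00 = 5:07

Final answer: 5:07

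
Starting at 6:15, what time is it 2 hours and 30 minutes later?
Starting time: 6:15
Adding 30 minutes to 15 minutes: 15 + 30 = 45 minutes
Adding 2 hours: 6 + 2 = 8
Final time: 8:45

Final answer: 8:45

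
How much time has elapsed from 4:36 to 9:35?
From 4:36 to 9:35:
(9 x 60 + 35) - (4 x 60 + 36) = 575 - 276 = 299 minutes
= 4 hours and 59 minutes

Final answer: 4 hours and 59 minutes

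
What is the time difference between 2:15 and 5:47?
From 2:15 to 5:47:
(5 x 60 + 47) - (2 x 60 + 15) = 347 - 135 = 212 minutes
= 3 hours and 32 minutes

Final answer: 3 hours and 32 minutes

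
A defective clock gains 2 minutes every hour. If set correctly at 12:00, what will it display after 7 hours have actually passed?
For every 60 true minutes, the faulty clock advances 60 + 2 = 62 minutes.
True elapsed: 7 hours = 420 minutes.
Faulty clock advances: 420 x 62/60 = 434 minutes (drift: 14 minutes ahead).
Shown time: 12:00 + 434 minutes = 7:14.

Final answer: 7:14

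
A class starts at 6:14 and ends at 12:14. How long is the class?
From 6:14 to 12:14:
(12 x 60 + 14) - (6 x 60 + 14) = 734 - 374 = 360 minutes
= 6 hours

Final answer: 6 hours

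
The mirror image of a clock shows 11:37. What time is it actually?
Reflection across the vertical (12-6) axis maps a hand at angle A degrees to (360 - A) degrees, which sends a reading of T minutes past 12:00 to (720 - T) minutes past 12:00.
Mirror reads 11:37 = 697 minutes past 12:00.
Actual time: (720 - 697) mod 720 = 23 minutes = 12:23.

Final answer: 12:23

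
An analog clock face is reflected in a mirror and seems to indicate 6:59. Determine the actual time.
Reflection across the vertical (12-6) axis maps a hand at angle A degrees to (360 - A) degrees, which sends a reading of T minutes past 12:00 to (720 - T) minutes past 12:00.
Mirror reads 6:59 = 419 minutes past 12:00.
Actual time: (720 - 419) mod 720 = 301 minutes = 5:01.

Final answer: 5:01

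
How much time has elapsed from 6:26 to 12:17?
From 6:26 to 12:17:
(12 x 60 + 17) - (6 x 60 + 26) = 737 - 386 = 351 minutes
= 5 hours and 51 minutes

Final answer: 5 hours and 51 minutes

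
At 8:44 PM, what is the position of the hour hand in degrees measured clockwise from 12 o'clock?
The hour hand moves 30 degrees per hour and 0.5 degrees per minute.
At 8:44: (8) x 30 + 44 x 0.5 = 240 + 22 = 262 degrees

Final answer: 262 degrees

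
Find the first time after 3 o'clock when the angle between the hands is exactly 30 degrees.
At t minutes past 3:00, the hour hand is at 30 x 3 + 0.5t degrees and the minute hand is at 6t degrees.
The smaller angle between them is 30 degrees when |30H - 5.5t| = 30 or |30H - 5.5t| = 330.
With H = 3, solve 30 x 3 - 5.5t = +/- target for each target:
  t = (30 x 3 - 30) / 5.5 = 10.91
  t = (30 x 3 + 30) / 5.5 = 21.82
  t = (30 x 3 - 330) / 5.5 = -43.64 (outside (0, 60))
  t = (30 x 3 + 330) / 5.5 = 76.36 (outside (0, 60))
Valid solutions in (0, 60): {10.91, 21.82} minutes.
The first occurrence is t = 10.91 minutes.
The hands form a 30-degree angle at 10.91 minutes past 3:00.

Final answer: 10.91 minutes past 3:00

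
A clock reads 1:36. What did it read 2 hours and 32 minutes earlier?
Starting time: 1:36 = 96 total minutes past 12:00
Subtracting: 2 hours and 32 minutes = 152 minutes
96 - 152 = -56 (negative, add 12 hours = 720) = 664 minutes
= 11 hours and 4 minutes past 12:00 = 11:04

Final answer: 11:04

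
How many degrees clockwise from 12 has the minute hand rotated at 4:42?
The minute hand moves 6 degrees per minute.
At 4:42: 42 x 6 = 252 degrees

Final answer: 252 degrees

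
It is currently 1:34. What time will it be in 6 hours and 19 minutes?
Starting time: 1:34
Adding 19 minutes to 34 minutes: 34 + 19 = 53 minutes
Adding 6 hours: 1 + 6 = 7
Final time: 7:53

Final answer: 7:53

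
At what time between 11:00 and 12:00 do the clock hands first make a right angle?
At t minutes past 11:00, the hour hand is at 30 x 11 + 0.5t degrees and the minute hand is at 6t degrees.
The smaller angle between them is 90 degrees when |30H - 5.5t| = 90 or |30H - 5.5t| = 270.
With H = 11, solve 30 x 11 - 5.5t = +/- target for each target:
  t = (30 x 11 - 90) / 5.5 = 43.64
  t = (30 x 11 + 90) / 5.5 = 76.36 (outside (0, 60))
  t = (30 x 11 - 270) / 5.5 = 10.91
  t = (30 x 11 + 270) / 5.5 = 109.09 (outside (0, 60))
Valid solutions in (0, 60): {10.91, 43.64} minutes.
First occurrence: t = 10.91 minutes.
The hands are at right angles at 10.91 minutes past 11:00.

Final answer: 10.91 minutes past 11:00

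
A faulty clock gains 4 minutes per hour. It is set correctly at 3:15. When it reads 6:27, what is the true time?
For every 60 true minutes, the faulty clock advances 64 minutes, so 1 faulty-clock minute corresponds to 60/64 true minutes.
From 3:15 to 6:27 on the faulty dial is 192 minutes.
True elapsed: 192 x 60/64 = 180 minutes = 3 hours.
True time: 3:15 + 3 hours = 6:15.

Final answer: 6:15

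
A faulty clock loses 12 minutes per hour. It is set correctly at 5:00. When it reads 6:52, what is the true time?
For every 60 true minutes, the faulty clock advances 48 minutes, so 1 faulty-clock minute corresponds to 60/48 true minutes.
From 5:00 to 6:52 on the faulty dial is 112 minutes.
True elapsed: 112 x 60/48 = 140 minutes = 2 hours and 20 minutes.
True time: 5:00 + 2 hours and 20 minutes = 7:20.

Final answer: 7:20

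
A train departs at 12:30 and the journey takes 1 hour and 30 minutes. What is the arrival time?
Starting time: 12:30
Adding 30 minutes to 30 minutes: 30 + 30 = 60 minutes = 1 hour
Adding 1 hour: 12 + 1 + 1 (carry) = 14 - 12 = 2
Final time: 2:00

Final answer: 2:00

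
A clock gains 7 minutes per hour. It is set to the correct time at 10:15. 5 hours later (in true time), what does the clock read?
For every 60 true minutes, the faulty clock advances 60 + 7 = 67 minutes.
True elapsed: 5 hours = 300 minutes.
Faulty clock advances: 300 x 67/60 = 335 minutes (drift: 35 minutes ahead).
Shown time: 10:15 + 335 minutes = 3:50.

Final answer: 3:50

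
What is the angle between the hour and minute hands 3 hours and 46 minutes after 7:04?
First find the time 3 hours and 46 minutes after 7:04.
Total minutes: 7 x 60 + 4 + 3 x 60 + 46 = 650.
650 mod 720 = 650 minutes = 10:50.
Now compute the angle at 10:50:
Hour hand: 10 x 30 + 50 x 0.5 = 325 degrees
Minute hand: 50 x 6 = 300 degrees
Difference: |325 - 300| = 25 degrees
The angle is 25 degrees

Final answer: 25 degrees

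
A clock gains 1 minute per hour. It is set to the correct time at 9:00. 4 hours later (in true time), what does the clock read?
For every 60 true minutes, the faulty clock advances 60 + 1 = 61 minutes.
True elapsed: 4 hours = 240 minutes.
Faulty clock advances: 240 x 61/60 = 244 minutes (drift: 4 minutes ahead).
Shown time: 9:00 + 244 minutes = 1:04.

Final answer: 1:04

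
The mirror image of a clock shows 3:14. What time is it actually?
Reflection across the vertical (12-6) axis maps a hand at angle A degrees to (360 - A) degrees, which sends a reading of T minutes past 12:00 to (720 - T) minutes past 12:00.
Mirror reads 3:14 = 194 minutes past 12:00.
Actual time: (720 - 194) mod 720 = 526 minutes = 8:46.

Final answer: 8:46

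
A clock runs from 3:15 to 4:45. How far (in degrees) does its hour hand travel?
The hour hand moves 0.5 degrees per minute.
Time elapsed: 4:45 - 3:15 = 90 minutes
Angular displacement: 90 x 0.5 = 45 degrees

Final answer: 45 degrees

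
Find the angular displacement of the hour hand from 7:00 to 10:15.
The hour hand moves 0.5 degrees per minute.
Time elapsed: 10:15 - 7:00 = 195 minutes
Angular displacement: 195 x 0.5 = 97.5 degrees

Final answer: 97.5 degrees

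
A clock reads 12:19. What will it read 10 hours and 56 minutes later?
Starting time: 12:19
Adding 56 minutes to 19 minutes: 19 + 56 = 75 minutes = 1 hour and 15 minutes
Adding 10 hours: 12 + 10 + 1 (carry) = 23 - 12 = 11
Final time: 11:15

Final answer: 11:15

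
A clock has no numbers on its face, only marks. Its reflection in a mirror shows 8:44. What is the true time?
Reflection across the vertical (12-6) axis maps a hand at angle A degrees to (360 - A) degrees, which sends a reading of T minutes past 12:00 to (720 - T) minutes past 12:00.
Mirror reads 8:44 = 524 minutes past 12:00.
Actual time: (720 - 524) mod 720 = 196 minutes = 3:16.

Final answer: 3:16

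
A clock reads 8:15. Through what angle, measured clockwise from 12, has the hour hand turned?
The hour hand moves 30 degrees per hour and 0.5 degrees per minute.
At 8:15: (8) x 30 + 15 x 0.5 = 240 + 7.5 = 247.5 degrees

Final answer: 247.5 degrees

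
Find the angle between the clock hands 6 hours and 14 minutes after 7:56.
First find the time 6 hours and 14 minutes after 7:56.
Total minutes: 7 x 60 + 56 + 6 x 60 + 14 = 850.
850 mod 720 = 130 minutes = 2:10.
Now compute the angle at 2:10:
Hour hand: 2 x 30 + 10 x 0.5 = 65 degrees
Minute hand: 10 x 6 = 60 degrees
Difference: |65 - 60| = 5 degrees
The angle is 5 degrees

Final answer: 5 degrees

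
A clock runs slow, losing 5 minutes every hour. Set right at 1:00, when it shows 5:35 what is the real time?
For every 60 true minutes, the faulty clock advances 55 minutes, so 1 faulty-clock minute corresponds to 60/55 true minutes.
From 1:00 to 5:35 on the faulty dial is 275 minutes.
True elapsed: 275 x 60/55 = 300 minutes = 5 hours.
True time: 1:00 + 5 hours = 6:00.

Final answer: 6:00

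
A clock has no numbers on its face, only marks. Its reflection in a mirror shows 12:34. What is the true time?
Reflection across the vertical (12-6) axis maps a hand at angle A degrees to (360 - A) degrees, which sends a reading of T minutes past 12:00 to (720 - T) minutes past 12:00.
Mirror reads 12:34 = 34 minutes past 12:00.
Actual time: (720 - 34) mod 720 = 686 minutes = 11:26.

Final answer: 11:26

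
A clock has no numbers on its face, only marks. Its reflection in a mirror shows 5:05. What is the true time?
Reflection across the vertical (12-6) axis maps a hand at angle A degrees to (360 - A) degrees, which sends a reading of T minutes past 12:00 to (720 - T) minutes past 12:00.
Mirror reads 5:05 = 305 minutes past 12:00.
Actual time: (720 - 305) mod 720 = 415 minutes = 6:55.

Final answer: 6:55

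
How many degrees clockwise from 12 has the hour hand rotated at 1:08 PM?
The hour hand moves 30 degrees per hour and 0.5 degrees per minute.
At 1:08: (1) x 30 + 8 x 0.5 = 30 + 4 = 34 degrees

Final answer: 34 degrees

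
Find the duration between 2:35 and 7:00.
From 2:35 to 7:00:
(7 x 60 + 0) - (2 x 60 + 35) = 420 - 155 = 265 minutes
= 4 hours and 25 minutes

Final answer: 4 hours and 25 minutes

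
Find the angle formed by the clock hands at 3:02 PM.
Hour hand position: 3 x 30 + 2 x 0.5 = 91 degrees
Minute hand position: 2 x 6 = 12 degrees
Difference: |91 - 12| = 79 degrees
The angle between the hands is 79 degrees

Final answer: 79 degrees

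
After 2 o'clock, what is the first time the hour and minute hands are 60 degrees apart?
At t minutes past 2:00, the hour hand is at 30 x 2 + 0.5t degrees and the minute hand is at 6t degrees.
The smaller angle between them is 60 degrees when |30H - 5.5t| = 60 or |30H - 5.5t| = 300.
With H = 2, solve 30 x 2 - 5.5t = +/- target for each target:
  t = (30 x 2 - 60) / 5.5 = 0 (outside (0, 60))
  t = (30 x 2 + 60) / 5.5 = 21.82
  t = (30 x 2 - 300) / 5.5 = -43.64 (outside (0, 60))
  t = (30 x 2 + 300) / 5.5 = 65.45 (outside (0, 60))
Valid solutions in (0, 60): {21.82} minutes.
The first occurrence is t = 21.82 minutes.
The hands form a 60-degree angle at 21.82 minutes past 2:00.

Final answer: 21.82 minutes past 2:00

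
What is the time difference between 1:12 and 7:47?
From 1:12 to 7:47:
(7 x 60 + 47) - (1 x 60 + 12) = 467 - 72 = 395 minutes
= 6 hours and 35 minutes

Final answer: 6 hours and 35 minutes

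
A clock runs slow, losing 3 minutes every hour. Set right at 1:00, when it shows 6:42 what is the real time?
For every 60 true minutes, the faulty clock advances 57 minutes, so 1 faulty-clock minute corresponds to 60/57 true minutes.
From 1:00 to 6:42 on the faulty dial is 342 minutes.
True elapsed: 342 x 60/57 = 360 minutes = 6 hours.
True time: 1:00 + 6 hours = 7:00.

Final answer: 7:00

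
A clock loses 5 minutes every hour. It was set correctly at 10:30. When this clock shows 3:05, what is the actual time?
For every 60 true minutes, the faulty clock advances 55 minutes, so 1 faulty-clock minute corresponds to 60/55 true minutes.
From 10:30 to 3:05 on the faulty dial is 275 minutes.
True elapsed: 275 x 60/55 = 300 minutes = 5 hours.
True time: 10:30 + 5 hours = 3:30.

Final answer: 3:30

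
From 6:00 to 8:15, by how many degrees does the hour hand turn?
The hour hand moves 0.5 degrees per minute.
Time elapsed: 8:15 - 6:00 = 135 minutes
Angular displacement: 135 x 0.5 = 67.5 degrees

Final answer: 67.5 degrees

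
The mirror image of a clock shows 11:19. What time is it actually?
Reflection across the vertical (12-6) axis maps a hand at angle A degrees to (360 - A) degrees, which sends a reading of T minutes past 12:00 to (720 - T) minutes past 12:00.
Mirror reads 11:19 = 679 minutes past 12:00.
Actual time: (720 - 679) mod 720 = 41 minutes = 12:41.

Final answer: 12:41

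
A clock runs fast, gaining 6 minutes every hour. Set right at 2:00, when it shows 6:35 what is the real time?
For every 60 true minutes, the faulty clock advances 66 minutes, so 1 faulty-clock minute corresponds to 60/66 true minutes.
From 2:00 to 6:35 on the faulty dial is 275 minutes.
True elapsed: 275 x 60/66 = 250 minutes = 4 hours and 10 minutes.
True time: 2:00 + 4 hours and 10 minutes = 6:10.

Final answer: 6:10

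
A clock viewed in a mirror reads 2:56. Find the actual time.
Reflection across the vertical (12-6) axis maps a hand at angle A degrees to (360 - A) degrees, which sends a reading of T minutes past 12:00 to (720 - T) minutes past 12:00.
Mirror reads 2:56 = 176 minutes past 12:00.
Actual time: (720 - 176) mod 720 = 544 minutes = 9:04.

Final answer: 9:04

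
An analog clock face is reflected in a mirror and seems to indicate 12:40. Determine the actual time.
Reflection across the vertical (12-6) axis maps a hand at angle A degrees to (360 - A) degrees, which sends a reading of T minutes past 12:00 to (720 - T) minutes past 12:00.
Mirror reads 12:40 = 40 minutes past 12:00.
Actual time: (720 - 40) mod 720 = 680 minutes = 11:20.

Final answer: 11:20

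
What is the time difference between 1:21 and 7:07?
From 1:21 to 7:07:
(7 x 60 + 7) - (1 x 60 + 21) = 427 - 81 = 346 minutes
= 5 hours and 46 minutes

Final answer: 5 hours and 46 minutes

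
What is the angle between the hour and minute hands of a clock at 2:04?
Hour hand position: 2 x 30 + 4 x 0.5 = 62 degrees
Minute hand position: 4 x 6 = 24 degrees
Difference: |62 - 24| = 38 degrees
The angle between the hands is 38 degrees

Final answer: 38 degrees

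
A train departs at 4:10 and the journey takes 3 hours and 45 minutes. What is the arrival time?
Starting time: 4:10
Adding 45 minutes to 10 minutes: 10 + 45 = 55 minutes
Adding 3 hours: 4 + 3 = 7
Final time: 7:55

Final answer: 7:55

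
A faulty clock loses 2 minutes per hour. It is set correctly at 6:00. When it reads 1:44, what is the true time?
For every 60 true minutes, the faulty clock advances 58 minutes, so 1 faulty-clock minute corresponds to 60/58 true minutes.
From 6:00 to 1:44 on the faulty dial is 464 minutes.
True elapsed: 464 x 60/58 = 480 minutes = 8 hours.
True time: 6:00 + 8 hours = 2:00.

Final answer: 2:00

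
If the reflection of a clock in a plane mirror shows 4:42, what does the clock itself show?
Reflection across the vertical (12-6) axis maps a hand at angle A degrees to (360 - A) degrees, which sends a reading of T minutes past 12:00 to (720 - T) minutes past 12:00.
Mirror reads 4:42 = 282 minutes past 12:00.
Actual time: (720 - 282) mod 720 = 438 minutes = 7:18.

Final answer: 7:18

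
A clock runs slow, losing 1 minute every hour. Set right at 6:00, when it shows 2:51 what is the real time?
For every 60 true minutes, the faulty clock advances 59 minutes, so 1 faulty-clock minute corresponds to 60/59 true minutes.
From 6:00 to 2:51 on the faulty dial is 531 minutes.
True elapsed: 531 x 60/59 = 540 minutes = 9 hours.
True time: 6:00 + 9 hours = 3:00.

Final answer: 3:00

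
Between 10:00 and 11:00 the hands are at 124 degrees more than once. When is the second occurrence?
At t minutes past 10:00, the hour hand is at 30 x 10 + 0.5t degrees and the minute hand is at 6t degrees.
The smaller angle between them is 124 degrees when |30H - 5.5t| = 124 or |30H - 5.5t| = 236.
With H = 10, solve 30 x 10 - 5.5t = +/- target for each target:
  t = (30 x 10 - 124) / 5.5 = 32
  t = (30 x 10 + 124) / 5.5 = 77.09 (outside (0, 60))
  t = (30 x 10 - 236) / 5.5 = 11.64
  t = (30 x 10 + 236) / 5.5 = 97.45 (outside (0, 60))
Valid solutions in (0, 60): {11.64, 32} minutes.
The second occurrence is t = 32 minutes.
The hands form a 124-degree angle at 32 minutes past 10:00.

Final answer: 32 minutes past 10:00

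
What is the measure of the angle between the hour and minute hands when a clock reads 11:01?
Hour hand position: 11 x 30 + 1 x 0.5 = 330.5 degrees
Minute hand position: 1 x 6 = 6 degrees
Difference: |330.5 - 6| = 324.5 degrees
Since 324.5 > 180, the smaller angle is 360 - 324.5 = 35.5 degrees

Final answer: 35.5 degrees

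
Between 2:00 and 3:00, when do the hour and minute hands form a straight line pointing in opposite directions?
For hands to be 180 degrees apart: |30H - 5.5t| = 180
With H = 2: t = (30 x 2 + 180)/5.5 = 43.64 or t = (30 x 2 - 180)/5.5 = -21.82
First valid solution (0 < t < 60): t = 43.64 minutes
The hands are opposite at 43.64 minutes past 2:00.

Final answer: 43.64 minutes past 2:00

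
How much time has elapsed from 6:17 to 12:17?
From 6:17 to 12:17:
(12 x 60 + 17) - (6 x 60 + 17) = 737 - 377 = 360 minutes
= 6 hours

Final answer: 6 hours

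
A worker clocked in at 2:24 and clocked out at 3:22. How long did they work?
From 2:24 to 3:22:
(3 x 60 + 22) - (2 x 60 + 24) = 202 - 144 = 58 minutes
= 58 minutes

Final answer: 58 minutes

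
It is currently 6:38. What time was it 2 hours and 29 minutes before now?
Starting time: 6:38 = 398 total minutes past 12:00
Subtracting: 2 hours and 29 minutes = 149 minutes
398 - 149 = 249 minutes
= 4 hours and 9 minutes past 12:00 = 4:09

Final answer: 4:09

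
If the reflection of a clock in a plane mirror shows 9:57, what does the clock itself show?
Reflection across the vertical (12-6) axis maps a hand at angle A degrees to (360 - A) degrees, which sends a reading of T minutes past 12:00 to (720 - T) minutes past 12:00.
Mirror reads 9:57 = 597 minutes past 12:00.
Actual time: (720 - 597) mod 720 = 123 minutes = 2:03.

Final answer: 2:03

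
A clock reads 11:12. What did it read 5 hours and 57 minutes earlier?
Starting time: 11:12 = 672 total minutes past 12:00
Subtracting: 5 hours and 57 minutes = 357 minutes
672 - 357 = 315 minutes
= 5 hours and 15 minutes past 12:00 = 5:15

Final answer: 5:15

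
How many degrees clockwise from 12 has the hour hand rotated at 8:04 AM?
The hour hand moves 30 degrees per hour and 0.5 degrees per minute.
At 8:04: (8) x 30 + 4 x 0.5 = 240 + 2 = 242 degrees

Final answer: 242 degrees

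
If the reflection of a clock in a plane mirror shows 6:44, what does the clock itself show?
Reflection across the vertical (12-6) axis maps a hand at angle A degrees to (360 - A) degrees, which sends a reading of T minutes past 12:00 to (720 - T) minutes past 12:00.
Mirror reads 6:44 = 404 minutes past 12:00.
Actual time: (720 - 404) mod 720 = 316 minutes = 5:16.

Final answer: 5:16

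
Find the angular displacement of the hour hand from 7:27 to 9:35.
The hour hand moves 0.5 degrees per minute.
Time elapsed: 9:35 - 7:27 = 128 minutes
Angular displacement: 128 x 0.5 = 64 degrees

Final answer: 64 degrees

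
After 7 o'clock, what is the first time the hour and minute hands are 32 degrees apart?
At t minutes past 7:00, the hour hand is at 30 x 7 + 0.5t degrees and the minute hand is at 6t degrees.
The smaller angle between them is 32 degrees when |30H - 5.5t| = 32 or |30H - 5.5t| = 328.
With H = 7, solve 30 x 7 - 5.5t = +/- target for each target:
  t = (30 x 7 - 32) / 5.5 = 32.36
  t = (30 x 7 + 32) / 5.5 = 44
  t = (30 x 7 - 328) / 5.5 = -21.45 (outside (0, 60))
  t = (30 x 7 + 328) / 5.5 = 97.82 (outside (0, 60))
Valid solutions in (0, 60): {32.36, 44} minutes.
The first occurrence is t = 32.36 minutes.
The hands form a 32-degree angle at 32.36 minutes past 7:00.

Final answer: 32.36 minutes past 7:00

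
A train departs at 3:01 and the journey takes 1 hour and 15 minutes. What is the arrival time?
Starting time: 3:01
Adding 15 minutes to 1 minute: 1 + 15 = 16 minutes
Adding 1 hour: 3 + 1 = 4
Final time: 4:16

Final answer: 4:16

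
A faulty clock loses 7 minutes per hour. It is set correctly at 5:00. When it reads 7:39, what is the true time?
For every 60 true minutes, the faulty clock advances 53 minutes, so 1 faulty-clock minute corresponds to 60/53 true minutes.
From 5:00 to 7:39 on the faulty dial is 159 minutes.
True elapsed: 159 x 60/53 = 180 minutes = 3 hours.
True time: 5:00 + 3 hours = 8:00.

Final answer: 8:00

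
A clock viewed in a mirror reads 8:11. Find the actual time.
Reflection across the vertical (12-6) axis maps a hand at angle A degrees to (360 - A) degrees, which sends a reading of T minutes past 12:00 to (720 - T) minutes past 12:00.
Mirror reads 8:11 = 491 minutes past 12:00.
Actual time: (720 - 491) mod 720 = 229 minutes = 3:49.

Final answer: 3:49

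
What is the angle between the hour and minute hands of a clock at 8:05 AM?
Hour hand position: 8 x 30 + 5 x 0.5 = 242.5 degrees
Minute hand position: 5 x 6 = 30 degrees
Difference: |242.5 - 30| = 212.5 degrees
Since 212.5 > 180, the smaller angle is 360 - 212.5 = 147.5 degrees

Final answer: 147.5 degrees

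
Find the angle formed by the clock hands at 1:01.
Hour hand position: 1 x 30 + 1 x 0.5 = 30.5 degrees
Minute hand position: 1 x 6 = 6 degrees
Difference: |30.5 - 6| = 24.5 degrees
The angle between the hands is 24.5 degrees

Final answer: 24.5 degrees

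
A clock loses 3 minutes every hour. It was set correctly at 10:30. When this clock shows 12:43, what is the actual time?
For every 60 true minutes, the faulty clock advances 57 minutes, so 1 faulty-clock minute corresponds to 60/57 true minutes.
From 10:30 to 12:43 on the faulty dial is 133 minutes.
True elapsed: 133 x 60/57 = 140 minutes = 2 hours and 20 minutes.
True time: 10:30 + 2 hours and 20 minutes = 12:50.

Final answer: 12:50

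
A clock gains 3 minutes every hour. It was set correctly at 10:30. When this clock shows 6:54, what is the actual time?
For every 60 true minutes, the faulty clock advances 63 minutes, so 1 faulty-clock minute corresponds to 60/63 true minutes.
From 10:30 to 6:54 on the faulty dial is 504 minutes.
True elapsed: 504 x 60/63 = 480 minutes = 8 hours.
True time: 10:30 + 8 hours = 6:30.

Final answer: 6:30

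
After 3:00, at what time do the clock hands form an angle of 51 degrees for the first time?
At t minutes past 3:00, the hour hand is at 30 x 3 + 0.5t degrees and the minute hand is at 6t degrees.
The smaller angle between them is 51 degrees when |30H - 5.5t| = 51 or |30H - 5.5t| = 309.
With H = 3, solve 30 x 3 - 5.5t = +/- target for each target:
  t = (30 x 3 - 51) / 5.5 = 7.09
  t = (30 x 3 + 51) / 5.5 = 25.64
  t = (30 x 3 - 309) / 5.5 = -39.82 (outside (0, 60))
  t = (30 x 3 + 309) / 5.5 = 72.55 (outside (0, 60))
Valid solutions in (0, 60): {7.09, 25.64} minutes.
The first occurrence is t = 7.09 minutes.
The hands form a 51-degree angle at 7.09 minutes past 3:00.

Final answer: 7.09 minutes past 3:00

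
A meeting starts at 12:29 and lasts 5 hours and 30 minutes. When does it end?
Starting time: 12:29
Adding 30 minutes to 29 minutes: 29 + 30 = 59 minutes
Adding 5 hours: 12 + 5 = 17 - 12 = 5
Final time: 5:59

Final answer: 5:59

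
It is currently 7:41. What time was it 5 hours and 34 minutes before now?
Starting time: 7:41 = 461 total minutes past 12:00
Subtracting: 5 hours and 34 minutes = 334 minutes
461 - 334 = 127 minutes
= 2 hours and 7 minutes past 12:00 = 2:07

Final answer: 2:07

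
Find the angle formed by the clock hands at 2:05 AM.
Hour hand position: 2 x 30 + 5 x 0.5 = 62.5 degrees
Minute hand position: 5 x 6 = 30 degrees
Difference: |62.5 - 30| = 32.5 degrees
The angle between the hands is 32.5 degrees

Final answer: 32.5 degrees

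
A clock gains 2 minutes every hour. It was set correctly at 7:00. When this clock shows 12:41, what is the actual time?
For every 60 true minutes, the faulty clock advances 62 minutes, so 1 faulty-clock minute corresponds to 60/62 true minutes.
From 7:00 to 12:41 on the faulty dial is 341 minutes.
True elapsed: 341 x 60/62 = 330 minutes = 5 hours and 30 minutes.
True time: 7:00 + 5 hours and 30 minutes = 12:30.

Final answer: 12:30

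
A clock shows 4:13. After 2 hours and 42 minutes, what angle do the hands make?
First find the time 2 hours and 42 minutes after 4:13.
Total minutes: 4 x 60 + 13 + 2 x 60 + 42 = 415.
415 mod 720 = 415 minutes = 6:55.
Now compute the angle at 6:55:
Hour hand: 6 x 30 + 55 x 0.5 = 207.5 degrees
Minute hand: 55 x 6 = 330 degrees
Difference: |207.5 - 330| = 122.5 degrees
The angle is 122.5 degrees

Final answer: 122.5 degrees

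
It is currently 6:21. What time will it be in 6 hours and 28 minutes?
Starting time: 6:21
Adding 28 minutes to 21 minutes: 21 + 28 = 49 minutes
Adding 6 hours: 6 + 6 = 12
Final time: 12:49

Final answer: 12:49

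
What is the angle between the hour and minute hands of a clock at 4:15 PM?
Hour hand position: 4 x 30 + 15 x 0.5 = 127.5 degrees
Minute hand position: 15 x 6 = 90 degrees
Difference: |127.5 - 90| = 37.5 degrees
The angle between the hands is 37.5 degrees

Final answer: 37.5 degrees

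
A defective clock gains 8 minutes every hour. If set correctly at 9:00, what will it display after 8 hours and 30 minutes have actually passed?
For every 60 true minutes, the faulty clock advances 60 + 8 = 68 minutes.
True elapsed: 8 hours and 30 minutes = 510 minutes.
Faulty clock advances: 510 x 68/60 = 578 minutes (drift: 68 minutes ahead).
Shown time: 9:00 + 578 minutes = 6:38.

Final answer: 6:38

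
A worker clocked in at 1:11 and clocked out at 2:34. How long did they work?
From 1:11 to 2:34:
(2 x 60 + 34) - (1 x 60 + 11) = 154 - 71 = 83 minutes
= 1 hour and 23 minutes

Final answer: 1 hour and 23 minutes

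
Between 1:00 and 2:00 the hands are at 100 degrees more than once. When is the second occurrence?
At t minutes past 1:00, the hour hand is at 30 x 1 + 0.5t degrees and the minute hand is at 6t degrees.
The smaller angle between them is 100 degrees when |30H - 5.5t| = 100 or |30H - 5.5t| = 260.
With H = 1, solve 30 x 1 - 5.5t = +/- target for each target:
  t = (30 x 1 - 100) / 5.5 = -12.73 (outside (0, 60))
  t = (30 x 1 + 100) / 5.5 = 23.64
  t = (30 x 1 - 260) / 5.5 = -41.82 (outside (0, 60))
  t = (30 x 1 + 260) / 5.5 = 52.73
Valid solutions in (0, 60): {23.64, 52.73} minutes.
The second occurrence is t = 52.73 minutes.
The hands form a 100-degree angle at 52.73 minutes past 1:00.

Final answer: 52.73 minutes past 1:00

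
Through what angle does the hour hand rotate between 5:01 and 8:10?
The hour hand moves 0.5 degrees per minute.
Time elapsed: 8:10 - 5:01 = 189 minutes
Angular displacement: 189 x 0.5 = 94.5 degrees

Final answer: 94.5 degrees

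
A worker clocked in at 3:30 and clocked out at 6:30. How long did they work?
From 3:30 to 6:30:
(6 x 60 + 30) - (3 x 60 + 30) = 390 - 210 = 180 minutes
= 3 hours

Final answer: 3 hours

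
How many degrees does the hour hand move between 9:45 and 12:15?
The hour hand moves 0.5 degrees per minute.
Time elapsed: 12:15 - 9:45 = 150 minutes
Angular displacement: 150 x 0.5 = 75 degrees

Final answer: 75 degrees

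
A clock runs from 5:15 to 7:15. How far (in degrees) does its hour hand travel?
The hour hand moves 0.5 degrees per minute.
Time elapsed: 7:15 - 5:15 = 120 minutes
Angular displacement: 120 x 0.5 = 60 degrees

Final answer: 60 degrees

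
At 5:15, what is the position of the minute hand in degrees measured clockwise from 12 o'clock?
The minute hand moves 6 degrees per minute.
At 5:15: 15 x 6 = 90 degrees

Final answer: 90 degrees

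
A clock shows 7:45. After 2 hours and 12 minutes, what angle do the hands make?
First find the time 2 hours and 12 minutes after 7:45.
Total minutes: 7 x 60 + 45 + 2 x 60 + 12 = 597.
597 mod 720 = 597 minutes = 9:57.
Now compute the angle at 9:57:
Hour hand: 9 x 30 + 57 x 0.5 = 298.5 degrees
Minute hand: 57 x 6 = 342 degrees
Difference: |298.5 - 342| = 43.5 degrees
The angle is 43.5 degrees

Final answer: 43.5 degrees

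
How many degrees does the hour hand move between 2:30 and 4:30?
The hour hand moves 0.5 degrees per minute.
Time elapsed: 4:30 - 2:30 = 120 minutes
Angular displacement: 120 x 0.5 = 60 degrees

Final answer: 60 degrees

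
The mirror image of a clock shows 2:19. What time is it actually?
Reflection across the vertical (12-6) axis maps a hand at angle A degrees to (360 - A) degrees, which sends a reading of T minutes past 12:00 to (720 - T) minutes past 12:00.
Mirror reads 2:19 = 139 minutes past 12:00.
Actual time: (720 - 139) mod 720 = 581 minutes = 9:41.

Final answer: 9:41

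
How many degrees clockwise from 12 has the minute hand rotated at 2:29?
The minute hand moves 6 degrees per minute.
At 2:29: 29 x 6 = 174 degrees

Final answer: 174 degrees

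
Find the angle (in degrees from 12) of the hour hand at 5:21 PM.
The hour hand moves 30 degrees per hour and 0.5 degrees per minute.
At 5:21: (5) x 30 + 21 x 0.5 = 150 + 10.5 = 160.5 degrees

Final answer: 160.5 degrees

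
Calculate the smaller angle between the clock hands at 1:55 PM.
Hour hand position: 1 x 30 + 55 x 0.5 = 57.5 degrees
Minute hand position: 55 x 6 = 330 degrees
Difference: |57.5 - 330| = 272.5 degrees
Since 272.5 > 180, the smaller angle is 360 - 272.5 = 87.5 degrees

Final answer: 87.5 degrees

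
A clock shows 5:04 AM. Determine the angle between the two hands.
Hour hand position: 5 x 30 + 4 x 0.5 = 152 degrees
Minute hand position: 4 x 6 = 24 degrees
Difference: |152 - 24| = 128 degrees
The angle between the hands is 128 degrees

Final answer: 128 degrees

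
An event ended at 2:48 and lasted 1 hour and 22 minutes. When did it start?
Starting time: 2:48 = 168 total minutes past 12:00
Subtracting: 1 hour and 22 minutes = 82 minutes
168 - 82 = 86 minutes
= 1 hour and 26 minutes past 12:00 = 1:26

Final answer: 1:26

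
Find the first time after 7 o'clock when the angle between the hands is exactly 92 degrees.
At t minutes past 7:00, the hour hand is at 30 x 7 + 0.5t degrees and the minute hand is at 6t degrees.
The smaller angle between them is 92 degrees when |30H - 5.5t| = 92 or |30H - 5.5t| = 268.
With H = 7, solve 30 x 7 - 5.5t = +/- target for each target:
  t = (30 x 7 - 92) / 5.5 = 21.45
  t = (30 x 7 + 92) / 5.5 = 54.91
  t = (30 x 7 - 268) / 5.5 = -10.55 (outside (0, 60))
  t = (30 x 7 + 268) / 5.5 = 86.91 (outside (0, 60))
Valid solutions in (0, 60): {21.45, 54.91} minutes.
The first occurrence is t = 21.45 minutes.
The hands form a 92-degree angle at 21.45 minutes past 7:00.

Final answer: 21.45 minutes past 7:00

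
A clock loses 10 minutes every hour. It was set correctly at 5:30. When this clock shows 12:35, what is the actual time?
For every 60 true minutes, the faulty clock advances 50 minutes, so 1 faulty-clock minute corresponds to 60/50 true minutes.
From 5:30 to 12:35 on the faulty dial is 425 minutes.
True elapsed: 425 x 60/50 = 510 minutes = 8 hours and 30 minutes.
True time: 5:30 + 8 hours and 30 minutes = 2:00.

Final answer: 2:00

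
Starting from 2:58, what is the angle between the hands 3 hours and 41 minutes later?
First find the time 3 hours and 41 minutes after 2:58.
Total minutes: 2 x 60 + 58 + 3 x 60 + 41 = 399.
399 mod 720 = 399 minutes = 6:39.
Now compute the angle at 6:39:
Hour hand: 6 x 30 + 39 x 0.5 = 199.5 degrees
Minute hand: 39 x 6 = 234 degrees
Difference: |199.5 - 234| = 34.5 degrees
The angle is 34.5 degrees

Final answer: 34.5 degrees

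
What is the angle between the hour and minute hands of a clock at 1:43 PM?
Hour hand position: 1 x 30 + 43 x 0.5 = 51.5 degrees
Minute hand position: 43 x 6 = 258 degrees
Difference: |51.5 - 258| = 206.5 degrees
Since 206.5 > 180, the smaller angle is 360 - 206.5 = 153.5 degrees

Final answer: 153.5 degrees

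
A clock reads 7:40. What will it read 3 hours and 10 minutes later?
Starting time: 7:40
Adding 10 minutes to 40 minutes: 40 + 10 = 50 minutes
Adding 3 hours: 7 + 3 = 10
Final time: 10:50

Final answer: 10:50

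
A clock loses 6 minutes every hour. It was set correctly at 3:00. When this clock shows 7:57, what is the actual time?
For every 60 true minutes, the faulty clock advances 54 minutes, so 1 faulty-clock minute corresponds to 60/54 true minutes.
From 3:00 to 7:57 on the faulty dial is 297 minutes.
True elapsed: 297 x 60/54 = 330 minutes = 5 hours and 30 minutes.
True time: 3:00 + 5 hours and 30 minutes = 8:30.

Final answer: 8:30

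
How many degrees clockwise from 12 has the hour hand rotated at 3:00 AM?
The hour hand moves 30 degrees per hour and 0.5 degrees per minute.
At 3:00: (3) x 30 + 0 x 0.5 = 90 + 0 = 90 degrees

Final answer: 90 degrees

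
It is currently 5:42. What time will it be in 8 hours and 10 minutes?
Starting time: 5:42
Adding 10 minutes to 42 minutes: 42 + 10 = 52 minutes
Adding 8 hours: 5 + 8 = 13 - 12 = 1
Final time: 1:52

Final answer: 1:52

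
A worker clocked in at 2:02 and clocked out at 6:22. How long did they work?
From 2:02 to 6:22:
(6 x 60 + 22) - (2 x 60 + 2) = 382 - 122 = 260 minutes
= 4 hours and 20 minutes

Final answer: 4 hours and 20 minutes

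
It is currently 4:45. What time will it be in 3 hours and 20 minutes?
Starting time: 4:45
Adding 20 minutes to 45 minutes: 45 + 20 = 65 minutes = 1 hour and 5 minutes
Adding 3 hours: 4 + 3 + 1 (carry) = 8
Final time: 8:05

Final answer: 8:05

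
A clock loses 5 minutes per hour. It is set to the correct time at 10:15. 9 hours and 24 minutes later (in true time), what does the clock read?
For every 60 true minutes, the faulty clock advances 60 - 5 = 55 minutes.
True elapsed: 9 hours and 24 minutes = 564 minutes.
Faulty clock advances: 564 x 55/60 = 517 minutes (drift: 47 minutes behind).
Shown time: 10:15 + 517 minutes = 6:52.

Final answer: 6:52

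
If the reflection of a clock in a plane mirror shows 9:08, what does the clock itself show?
Reflection across the vertical (12-6) axis maps a hand at angle A degrees to (360 - A) degrees, which sends a reading of T minutes past 12:00 to (720 - T) minutes past 12:00.
Mirror reads 9:08 = 548 minutes past 12:00.
Actual time: (720 - 548) mod 720 = 172 minutes = 2:52.

Final answer: 2:52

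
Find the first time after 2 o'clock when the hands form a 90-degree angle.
At t minutes past 2:00, the hour hand is at 30 x 2 + 0.5t degrees and the minute hand is at 6t degrees.
The smaller angle between them is 90 degrees when |30H - 5.5t| = 90 or |30H - 5.5t| = 270.
With H = 2, solve 30 x 2 - 5.5t = +/- target for each target:
  t = (30 x 2 - 90) / 5.5 = -5.45 (outside (0, 60))
  t = (30 x 2 + 90) / 5.5 = 27.27
  t = (30 x 2 - 270) / 5.5 = -38.18 (outside (0, 60))
  t = (30 x 2 + 270) / 5.5 = 60 (outside (0, 60))
Valid solutions in (0, 60): {27.27} minutes.
First occurrence: t = 27.27 minutes.
The hands are at right angles at 27.27 minutes past 2:00.

Final answer: 27.27 minutes past 2:00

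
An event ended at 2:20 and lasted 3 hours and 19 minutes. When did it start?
Starting time: 2:20 = 140 total minutes past 12:00
Subtracting: 3 hours and 19 minutes = 199 minutes
140 - 199 = -59 (negative, add 12 hours = 720) = 661 minutes
= 11 hours and 1 minute past 12:00 = 11:01

Final answer: 11:01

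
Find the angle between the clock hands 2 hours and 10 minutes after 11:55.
First find the time 2 hours and 10 minutes after 11:55.
Total minutes: 11 x 60 + 55 + 2 x 60 + 10 = 845.
845 mod 720 = 125 minutes = 2:05.
Now compute the angle at 2:05:
Hour hand: 2 x 30 + 5 x 0.5 = 62.5 degrees
Minute hand: 5 x 6 = 30 degrees
Difference: |62.5 - 30| = 32.5 degrees
The angle is 32.5 degrees

Final answer: 32.5 degrees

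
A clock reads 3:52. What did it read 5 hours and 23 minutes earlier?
Starting time: 3:52 = 232 total minutes past 12:00
Subtracting: 5 hours and 23 minutes = 323 minutes
232 - 323 = -91 (negative, add 12 hours = 720) = 629 minutes
= 10 hours and 29 minutes past 12:00 = 10:29

Final answer: 10:29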